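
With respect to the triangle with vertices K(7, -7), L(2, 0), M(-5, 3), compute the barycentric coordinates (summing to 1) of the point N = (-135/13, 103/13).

Signed area of the reference triangle: [KLM] = ½·(7·(0−3) + 2·(3−(-7)) + (-5)·(-7−0)) = ½·(-21 + 20 + 35) = 17.
[NLM] = ½·((-135/13)·(0−3) + 2·(3−(103/13)) + (-5)·(103/13−0)) = ½·(405/13 − 128/13 − 515/13) = -119/13, so the K-coordinate is (-119/13)/17 = -7/13.
[KNM] = ½·(7·(103/13−3) + (-135/13)·(3−(-7)) + (-5)·(-7−(103/13))) = ½·(448/13 − 1350/13 + 970/13) = 34/13, so the L-coordinate is 2/13.
[KLN] = ½·(7·(0−(103/13)) + 2·(103/13−(-7)) + (-135/13)·(-7−0)) = ½·(-721/13 + 388/13 + 945/13) = 306/13, so the M-coordinate is 18/13.
Check: -7/13 + 2/13 + 18/13 = 1.

(-7/13, 2/13, 18/13)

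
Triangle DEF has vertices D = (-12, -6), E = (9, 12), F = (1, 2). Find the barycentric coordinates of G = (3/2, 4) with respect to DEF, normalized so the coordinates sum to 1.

(1/6, 1/3, 1/2)

Signed area of the reference triangle: [DEF] = ½·((-12)·(12−2) + 9·(2−(-6)) + 1·(-6−12)) = ½·(-120 + 72 − 18) = -33.
[GEF] = ½·((3/2)·(12−2) + 9·(2−4) + 1·(4−12)) = ½·(15 − 18 − 8) = -11/2, so the D-coordinate is (-11/2)/(-33) = 1/6.
[DGF] = ½·((-12)·(4−2) + (3/2)·(2−(-6)) + 1·(-6−4)) = ½·(-24 + 12 − 10) = -11, so the E-coordinate is 1/3.
[DEG] = ½·((-12)·(12−4) + 9·(4−(-6)) + (3/2)·(-6−12)) = ½·(-96 + 90 − 27) = -33/2, so the F-coordinate is 1/2.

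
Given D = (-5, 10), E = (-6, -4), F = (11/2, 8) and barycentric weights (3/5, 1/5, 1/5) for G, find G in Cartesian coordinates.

G = (3/5)·D + (1/5)·E + (1/5)·F.
x-coordinate: (3/5)·(-5) + (1/5)·(-6) + (1/5)·(11/2) = -31/10.
y-coordinate: (3/5)·10 + (1/5)·(-4) + (1/5)·8 = 34/5.

(-31/10, 34/5)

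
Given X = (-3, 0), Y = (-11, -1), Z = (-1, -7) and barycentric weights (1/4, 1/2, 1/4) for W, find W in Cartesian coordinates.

W = (1/4)·X + (1/2)·Y + (1/4)·Z.
x-coordinate: (1/4)·(-3) + (1/2)·(-11) + (1/4)·(-1) = -13/2.
y-coordinate: (1/4)·0 + (1/2)·(-1) + (1/4)·(-7) = -9/4.

(-13/2, -9/4)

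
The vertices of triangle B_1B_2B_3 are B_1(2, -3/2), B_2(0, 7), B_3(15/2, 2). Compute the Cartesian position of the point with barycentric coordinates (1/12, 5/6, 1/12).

M = (1/12)·B_1 + (5/6)·B_2 + (1/12)·B_3.
x-coordinate: (1/12)·2 + (5/6)·0 + (1/12)·(15/2) = 19/24.
y-coordinate: (1/12)·(-3/2) + (5/6)·7 + (1/12)·2 = 47/8.

(19/24, 47/8)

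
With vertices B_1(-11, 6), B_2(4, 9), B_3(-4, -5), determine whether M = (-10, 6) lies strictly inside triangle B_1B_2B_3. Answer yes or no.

yes

Barycentric coordinates of M: (86/93, 11/186, 1/62).
The three coordinates are positive, positive, positive; a point is interior exactly when all three are positive.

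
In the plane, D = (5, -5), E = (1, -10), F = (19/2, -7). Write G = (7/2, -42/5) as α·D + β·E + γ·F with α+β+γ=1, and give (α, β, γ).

(1/5, 3/5, 1/5)

Signed area of the reference triangle: [DEF] = ½·(5·(-10−(-7)) + 1·(-7−(-5)) + (19/2)·(-5−(-10))) = ½·(-15 − 2 + 95/2) = 61/4.
[GEF] = ½·((7/2)·(-10−(-7)) + 1·(-7−(-42/5)) + (19/2)·(-42/5−(-10))) = ½·(-21/2 + 7/5 + 76/5) = 61/20, so the D-coordinate is (61/20)/(61/4) = 1/5.
[DGF] = ½·(5·(-42/5−(-7)) + (7/2)·(-7−(-5)) + (19/2)·(-5−(-42/5))) = ½·(-7 − 7 + 323/10) = 183/20, so the E-coordinate is 3/5.
[DEG] = ½·(5·(-10−(-42/5)) + 1·(-42/5−(-5)) + (7/2)·(-5−(-10))) = ½·(-8 − 17/5 + 35/2) = 61/20, so the F-coordinate is 1/5.
Check: 1/5 + 3/5 + 1/5 = 1.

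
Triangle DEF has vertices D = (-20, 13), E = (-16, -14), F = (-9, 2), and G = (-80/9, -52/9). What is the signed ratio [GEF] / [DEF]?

-2/9

[DEF] = ½·((-20)·(-14−2) + (-16)·(2−13) + (-9)·(13−(-14))) = ½·(320 + 176 − 243) = 253/2.
[GEF] = ½·((-80/9)·(-14−2) + (-16)·(2−(-52/9)) + (-9)·(-52/9−(-14))) = ½·(1280/9 − 1120/9 − 74) = -253/9, so the ratio is (-253/9)/(253/2) = -2/9.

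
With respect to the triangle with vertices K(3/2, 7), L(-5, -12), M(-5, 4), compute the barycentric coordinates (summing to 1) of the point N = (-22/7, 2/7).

Signed area of the reference triangle: [KLM] = ½·((3/2)·(-12−4) + (-5)·(4−7) + (-5)·(7−(-12))) = ½·(-24 + 15 − 95) = -52.
[NLM] = ½·((-22/7)·(-12−4) + (-5)·(4−(2/7)) + (-5)·(2/7−(-12))) = ½·(352/7 − 130/7 − 430/7) = -104/7, so the K-coordinate is (-104/7)/(-52) = 2/7.
[KNM] = ½·((3/2)·(2/7−4) + (-22/7)·(4−7) + (-5)·(7−(2/7))) = ½·(-39/7 + 66/7 − 235/7) = -104/7, so the L-coordinate is 2/7.
[KLN] = ½·((3/2)·(-12−(2/7)) + (-5)·(2/7−7) + (-22/7)·(7−(-12))) = ½·(-129/7 + 235/7 − 418/7) = -156/7, so the M-coordinate is 3/7.
Check: 2/7 + 2/7 + 3/7 = 1.

(2/7, 2/7, 3/7)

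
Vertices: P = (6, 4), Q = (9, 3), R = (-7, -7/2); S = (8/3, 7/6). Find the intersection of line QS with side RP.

Barycentric coordinates of S with respect to PQR: (1/3, 1/3, 1/3).
On side RP the Q-coordinate is zero; dropping S's Q-weight 1/3 and renormalizing the remaining 1/3 : 1/3 gives weights 1/2, 1/2 on R, P.
T = (1/2)·(-7, -7/2) + (1/2)·(6, 4) = (-1/2, 1/4).

(-1/2, 1/4)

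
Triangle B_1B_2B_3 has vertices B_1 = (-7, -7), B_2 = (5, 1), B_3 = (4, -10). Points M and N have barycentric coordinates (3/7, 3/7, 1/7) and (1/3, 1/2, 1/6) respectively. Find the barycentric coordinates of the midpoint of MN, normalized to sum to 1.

Since both coordinate triples sum to 1, the midpoint's barycentrics are the componentwise average.
(3/7+1/3)/2 = 8/21; similarly 13/28 and 13/84.

(8/21, 13/28, 13/84)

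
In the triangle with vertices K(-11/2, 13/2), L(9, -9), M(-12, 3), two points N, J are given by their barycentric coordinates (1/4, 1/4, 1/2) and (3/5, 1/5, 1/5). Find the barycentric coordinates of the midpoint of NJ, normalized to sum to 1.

Since both coordinate triples sum to 1, the midpoint's barycentrics are the componentwise average.
(1/4+3/5)/2 = 17/40; similarly 9/40 and 7/20.

(17/40, 9/40, 7/20)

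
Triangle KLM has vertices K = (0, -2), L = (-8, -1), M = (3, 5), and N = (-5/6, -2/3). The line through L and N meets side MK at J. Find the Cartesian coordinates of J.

(3/5, -3/5)

Barycentric coordinates of N with respect to KLM: (2/3, 1/6, 1/6).
On side MK the L-coordinate is zero; dropping N's L-weight 1/6 and renormalizing the remaining 1/6 : 2/3 gives weights 1/5, 4/5 on M, K.
J = (1/5)·(3, 5) + (4/5)·(0, -2) = (3/5, -3/5).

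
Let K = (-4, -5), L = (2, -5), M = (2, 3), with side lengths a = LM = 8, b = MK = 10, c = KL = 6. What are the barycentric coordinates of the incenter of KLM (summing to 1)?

The incenter has barycentric coordinates proportional to the opposite side lengths: (8 : 10 : 6).
Normalizing by 8+10+6 = 24 gives (1/3, 5/12, 1/4).

(1/3, 5/12, 1/4)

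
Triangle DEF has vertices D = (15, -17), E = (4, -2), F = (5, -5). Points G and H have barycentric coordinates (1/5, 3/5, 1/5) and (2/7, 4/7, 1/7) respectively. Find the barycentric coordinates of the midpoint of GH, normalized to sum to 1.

(17/70, 41/70, 6/35)

Since both coordinate triples sum to 1, the midpoint's barycentrics are the componentwise average.
(1/5+2/7)/2 = 17/70; similarly 41/70 and 6/35.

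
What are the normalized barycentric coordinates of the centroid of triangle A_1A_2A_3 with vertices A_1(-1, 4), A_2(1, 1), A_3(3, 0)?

(1/3, 1/3, 1/3)

The centroid is the average of the vertices, so each weight is 1/3.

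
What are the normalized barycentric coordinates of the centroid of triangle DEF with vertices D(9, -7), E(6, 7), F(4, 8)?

(1/3, 1/3, 1/3)

The centroid is the average of the vertices, so each weight is 1/3.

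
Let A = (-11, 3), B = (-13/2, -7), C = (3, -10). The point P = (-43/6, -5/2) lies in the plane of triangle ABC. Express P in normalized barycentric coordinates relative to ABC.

(1/2, 1/3, 1/6)

Signed area of the reference triangle: [ABC] = ½·((-11)·(-7−(-10)) + (-13/2)·(-10−3) + 3·(3−(-7))) = ½·(-33 + 169/2 + 30) = 163/4.
[PBC] = ½·((-43/6)·(-7−(-10)) + (-13/2)·(-10−(-5/2)) + 3·(-5/2−(-7))) = ½·(-43/2 + 195/4 + 27/2) = 163/8, so the A-coordinate is (163/8)/(163/4) = 1/2.
[APC] = ½·((-11)·(-5/2−(-10)) + (-43/6)·(-10−3) + 3·(3−(-5/2))) = ½·(-165/2 + 559/6 + 33/2) = 163/12, so the B-coordinate is 1/3.
[ABP] = ½·((-11)·(-7−(-5/2)) + (-13/2)·(-5/2−3) + (-43/6)·(3−(-7))) = ½·(99/2 + 143/4 − 215/3) = 163/24, so the C-coordinate is 1/6.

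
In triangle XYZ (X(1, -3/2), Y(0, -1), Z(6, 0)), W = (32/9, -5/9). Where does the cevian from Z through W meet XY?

Barycentric coordinates of W with respect to XYZ: (2/9, 2/9, 5/9).
On side XY the Z-coordinate is zero; dropping W's Z-weight 5/9 and renormalizing the remaining 2/9 : 2/9 gives weights 1/2, 1/2 on X, Y.
V = (1/2)·(1, -3/2) + (1/2)·(0, -1) = (1/2, -5/4).

(1/2, -5/4)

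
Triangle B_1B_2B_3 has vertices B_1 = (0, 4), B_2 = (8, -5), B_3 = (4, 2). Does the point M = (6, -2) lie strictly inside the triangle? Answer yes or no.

Barycentric coordinates of M: (1/10, 3/5, 3/10).
The three coordinates are positive, positive, positive; a point is interior exactly when all three are positive.

yes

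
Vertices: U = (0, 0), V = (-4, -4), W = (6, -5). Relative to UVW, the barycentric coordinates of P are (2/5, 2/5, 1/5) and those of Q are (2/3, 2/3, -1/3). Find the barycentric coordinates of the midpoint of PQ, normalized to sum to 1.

(8/15, 8/15, -1/15)

Since both coordinate triples sum to 1, the midpoint's barycentrics are the componentwise average.
(2/5+2/3)/2 = 8/15; similarly 8/15 and -1/15.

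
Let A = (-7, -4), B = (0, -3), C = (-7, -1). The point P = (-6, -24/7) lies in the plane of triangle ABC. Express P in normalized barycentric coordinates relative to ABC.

Signed area of the reference triangle: [ABC] = ½·((-7)·(-3−(-1)) + 0·(-1−(-4)) + (-7)·(-4−(-3))) = ½·(14 + 0 + 7) = 21/2.
[PBC] = ½·((-6)·(-3−(-1)) + 0·(-1−(-24/7)) + (-7)·(-24/7−(-3))) = ½·(12 + 0 + 3) = 15/2, so the A-coordinate is (15/2)/(21/2) = 5/7.
[APC] = ½·((-7)·(-24/7−(-1)) + (-6)·(-1−(-4)) + (-7)·(-4−(-24/7))) = ½·(17 − 18 + 4) = 3/2, so the B-coordinate is 1/7.
[ABP] = ½·((-7)·(-3−(-24/7)) + 0·(-24/7−(-4)) + (-6)·(-4−(-3))) = ½·(-3 + 0 + 6) = 3/2, so the C-coordinate is 1/7.

(5/7, 1/7, 1/7)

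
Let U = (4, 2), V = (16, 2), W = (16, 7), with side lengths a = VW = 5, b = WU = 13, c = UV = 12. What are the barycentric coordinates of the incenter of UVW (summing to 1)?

(1/6, 13/30, 2/5)

The incenter has barycentric coordinates proportional to the opposite side lengths: (5 : 13 : 12).
Normalizing by 5+13+12 = 30 gives (1/6, 13/30, 2/5).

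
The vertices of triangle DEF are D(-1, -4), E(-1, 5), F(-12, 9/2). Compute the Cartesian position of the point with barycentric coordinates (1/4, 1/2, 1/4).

(-15/4, 21/8)

G = (1/4)·D + (1/2)·E + (1/4)·F.
x-coordinate: (1/4)·(-1) + (1/2)·(-1) + (1/4)·(-12) = -15/4.
y-coordinate: (1/4)·(-4) + (1/2)·5 + (1/4)·(9/2) = 21/8.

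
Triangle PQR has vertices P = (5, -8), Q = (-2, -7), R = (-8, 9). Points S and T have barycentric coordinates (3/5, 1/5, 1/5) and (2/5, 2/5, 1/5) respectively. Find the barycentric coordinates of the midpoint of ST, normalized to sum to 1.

Since both coordinate triples sum to 1, the midpoint's barycentrics are the componentwise average.
(3/5+2/5)/2 = 1/2; similarly 3/10 and 1/5.

(1/2, 3/10, 1/5)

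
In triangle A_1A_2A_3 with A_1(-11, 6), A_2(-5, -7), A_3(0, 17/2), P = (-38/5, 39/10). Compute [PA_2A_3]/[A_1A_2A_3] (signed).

[A_1A_2A_3] = ½·((-11)·(-7−(17/2)) + (-5)·(17/2−6) + 0·(6−(-7))) = ½·(341/2 − 25/2 + 0) = 79.
[PA_2A_3] = ½·((-38/5)·(-7−(17/2)) + (-5)·(17/2−(39/10)) + 0·(39/10−(-7))) = ½·(589/5 − 23 + 0) = 237/5, so the ratio is (237/5)/79 = 3/5.

3/5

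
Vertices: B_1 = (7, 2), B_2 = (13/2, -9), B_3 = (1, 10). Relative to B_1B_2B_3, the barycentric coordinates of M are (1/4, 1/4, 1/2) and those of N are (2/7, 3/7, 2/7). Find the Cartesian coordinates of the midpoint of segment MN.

(501/112, 79/56)

Barycentric coordinates of the midpoint are the average: (15/56, 19/56, 11/28).
Converting: (15/56)·B_1 + (19/56)·B_2 + (11/28)·B_3 = (501/112, 79/56).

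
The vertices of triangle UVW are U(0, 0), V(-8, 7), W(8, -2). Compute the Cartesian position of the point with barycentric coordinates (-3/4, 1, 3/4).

(-2, 11/2)

P = (-3/4)·U + 1·V + (3/4)·W.
x-coordinate: (-3/4)·0 + 1·(-8) + (3/4)·8 = -2.
y-coordinate: (-3/4)·0 + 1·7 + (3/4)·(-2) = 11/2.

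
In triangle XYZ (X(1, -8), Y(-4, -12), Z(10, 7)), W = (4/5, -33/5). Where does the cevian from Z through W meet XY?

Barycentric coordinates of W with respect to XYZ: (2/5, 2/5, 1/5).
On side XY the Z-coordinate is zero; dropping W's Z-weight 1/5 and renormalizing the remaining 2/5 : 2/5 gives weights 1/2, 1/2 on X, Y.
V = (1/2)·(1, -8) + (1/2)·(-4, -12) = (-3/2, -10).

(-3/2, -10)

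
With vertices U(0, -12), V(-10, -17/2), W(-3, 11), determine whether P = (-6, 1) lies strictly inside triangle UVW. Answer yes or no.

Barycentric coordinates of P: (23/439, 198/439, 218/439).
The three coordinates are positive, positive, positive; a point is interior exactly when all three are positive.

yes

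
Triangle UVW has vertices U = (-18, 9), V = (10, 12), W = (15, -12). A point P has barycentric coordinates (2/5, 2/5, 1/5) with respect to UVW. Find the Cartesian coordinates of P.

P = (2/5)·U + (2/5)·V + (1/5)·W.
x-coordinate: (2/5)·(-18) + (2/5)·10 + (1/5)·15 = -1/5.
y-coordinate: (2/5)·9 + (2/5)·12 + (1/5)·(-12) = 6.

(-1/5, 6)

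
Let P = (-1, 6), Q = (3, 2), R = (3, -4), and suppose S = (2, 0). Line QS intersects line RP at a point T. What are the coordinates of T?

Barycentric coordinates of S with respect to PQR: (1/4, 1/4, 1/2).
On side RP the Q-coordinate is zero; dropping S's Q-weight 1/4 and renormalizing the remaining 1/2 : 1/4 gives weights 2/3, 1/3 on R, P.
T = (2/3)·(3, -4) + (1/3)·(-1, 6) = (5/3, -2/3).

(5/3, -2/3)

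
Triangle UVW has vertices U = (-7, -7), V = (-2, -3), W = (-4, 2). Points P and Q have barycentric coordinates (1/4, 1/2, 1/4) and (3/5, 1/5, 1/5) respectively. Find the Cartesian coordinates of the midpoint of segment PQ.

Barycentric coordinates of the midpoint are the average: (17/40, 7/20, 9/40).
Converting: (17/40)·U + (7/20)·V + (9/40)·W = (-183/40, -143/40).

(-183/40, -143/40)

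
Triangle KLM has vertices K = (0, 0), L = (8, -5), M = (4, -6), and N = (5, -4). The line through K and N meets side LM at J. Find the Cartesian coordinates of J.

(20/3, -16/3)

Barycentric coordinates of N with respect to KLM: (1/4, 1/2, 1/4).
On side LM the K-coordinate is zero; dropping N's K-weight 1/4 and renormalizing the remaining 1/2 : 1/4 gives weights 2/3, 1/3 on L, M.
J = (2/3)·(8, -5) + (1/3)·(4, -6) = (20/3, -16/3).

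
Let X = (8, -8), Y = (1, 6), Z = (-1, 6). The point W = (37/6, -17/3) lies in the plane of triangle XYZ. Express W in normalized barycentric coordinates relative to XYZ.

Signed area of the reference triangle: [XYZ] = ½·(8·(6−6) + 1·(6−(-8)) + (-1)·(-8−6)) = ½·(0 + 14 + 14) = 14.
[WYZ] = ½·((37/6)·(6−6) + 1·(6−(-17/3)) + (-1)·(-17/3−6)) = ½·(0 + 35/3 + 35/3) = 35/3, so the X-coordinate is (35/3)/14 = 5/6.
[XWZ] = ½·(8·(-17/3−6) + (37/6)·(6−(-8)) + (-1)·(-8−(-17/3))) = ½·(-280/3 + 259/3 + 7/3) = -7/3, so the Y-coordinate is -1/6.
[XYW] = ½·(8·(6−(-17/3)) + 1·(-17/3−(-8)) + (37/6)·(-8−6)) = ½·(280/3 + 7/3 − 259/3) = 14/3, so the Z-coordinate is 1/3.

(5/6, -1/6, 1/3)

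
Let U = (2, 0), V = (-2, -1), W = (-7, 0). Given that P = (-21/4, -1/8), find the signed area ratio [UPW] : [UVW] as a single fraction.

[UVW] = ½·(2·(-1−0) + (-2)·(0−0) + (-7)·(0−(-1))) = ½·(-2 + 0 − 7) = -9/2.
[UPW] = ½·(2·(-1/8−0) + (-21/4)·(0−0) + (-7)·(0−(-1/8))) = ½·(-1/4 + 0 − 7/8) = -9/16, so the ratio is (-9/16)/(-9/2) = 1/8.

1/8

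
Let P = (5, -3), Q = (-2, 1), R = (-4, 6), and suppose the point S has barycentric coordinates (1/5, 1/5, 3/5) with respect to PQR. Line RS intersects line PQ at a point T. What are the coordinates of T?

Line RS meets PQ where the R-coordinate vanishes; zeroing S's R-weight and renormalizing leaves P, Q-weights 1/5 : 1/5 → (1/2, 1/2).
So T = (1/2)·P + (1/2)·Q = (3/2, -1).

(3/2, -1)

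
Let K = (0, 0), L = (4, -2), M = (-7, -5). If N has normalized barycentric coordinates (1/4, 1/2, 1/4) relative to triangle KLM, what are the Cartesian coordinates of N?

(1/4, -9/4)

N = (1/4)·K + (1/2)·L + (1/4)·M.
x-coordinate: (1/4)·0 + (1/2)·4 + (1/4)·(-7) = 1/4.
y-coordinate: (1/4)·0 + (1/2)·(-2) + (1/4)·(-5) = -9/4.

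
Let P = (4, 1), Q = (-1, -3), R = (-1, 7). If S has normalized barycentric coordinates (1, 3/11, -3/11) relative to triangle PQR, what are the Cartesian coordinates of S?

(4, -19/11)

S = 1·P + (3/11)·Q + (-3/11)·R.
x-coordinate: 1·4 + (3/11)·(-1) + (-3/11)·(-1) = 4.
y-coordinate: 1·1 + (3/11)·(-3) + (-3/11)·7 = -19/11.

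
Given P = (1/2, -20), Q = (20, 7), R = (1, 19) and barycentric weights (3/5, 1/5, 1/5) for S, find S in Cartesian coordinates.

(9/2, -34/5)

S = (3/5)·P + (1/5)·Q + (1/5)·R.
x-coordinate: (3/5)·(1/2) + (1/5)·20 + (1/5)·1 = 9/2.
y-coordinate: (3/5)·(-20) + (1/5)·7 + (1/5)·19 = -34/5.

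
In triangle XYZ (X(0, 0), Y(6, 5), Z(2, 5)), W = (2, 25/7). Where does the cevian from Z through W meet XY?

(2, 5/3)

Barycentric coordinates of W with respect to XYZ: (2/7, 1/7, 4/7).
On side XY the Z-coordinate is zero; dropping W's Z-weight 4/7 and renormalizing the remaining 2/7 : 1/7 gives weights 2/3, 1/3 on X, Y.
V = (2/3)·(0, 0) + (1/3)·(6, 5) = (2, 5/3).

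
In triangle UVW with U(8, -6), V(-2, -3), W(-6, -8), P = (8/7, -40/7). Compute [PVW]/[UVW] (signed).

3/7

[UVW] = ½·(8·(-3−(-8)) + (-2)·(-8−(-6)) + (-6)·(-6−(-3))) = ½·(40 + 4 + 18) = 31.
[PVW] = ½·((8/7)·(-3−(-8)) + (-2)·(-8−(-40/7)) + (-6)·(-40/7−(-3))) = ½·(40/7 + 32/7 + 114/7) = 93/7, so the ratio is (93/7)/31 = 3/7.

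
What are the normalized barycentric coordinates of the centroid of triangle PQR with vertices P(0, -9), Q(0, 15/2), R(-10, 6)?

The centroid is the average of the vertices, so each weight is 1/3.

(1/3, 1/3, 1/3)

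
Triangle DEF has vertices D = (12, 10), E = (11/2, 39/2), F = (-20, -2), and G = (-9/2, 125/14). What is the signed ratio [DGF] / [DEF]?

[DEF] = ½·(12·(39/2−(-2)) + (11/2)·(-2−10) + (-20)·(10−(39/2))) = ½·(258 − 66 + 190) = 191.
[DGF] = ½·(12·(125/14−(-2)) + (-9/2)·(-2−10) + (-20)·(10−(125/14))) = ½·(918/7 + 54 − 150/7) = 573/7, so the ratio is (573/7)/191 = 3/7.

3/7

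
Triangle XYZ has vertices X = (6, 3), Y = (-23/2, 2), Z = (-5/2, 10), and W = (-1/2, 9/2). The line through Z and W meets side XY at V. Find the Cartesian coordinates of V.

(1/6, 8/3)

Barycentric coordinates of W with respect to XYZ: (1/2, 1/4, 1/4).
On side XY the Z-coordinate is zero; dropping W's Z-weight 1/4 and renormalizing the remaining 1/2 : 1/4 gives weights 2/3, 1/3 on X, Y.
V = (2/3)·(6, 3) + (1/3)·(-23/2, 2) = (1/6, 8/3).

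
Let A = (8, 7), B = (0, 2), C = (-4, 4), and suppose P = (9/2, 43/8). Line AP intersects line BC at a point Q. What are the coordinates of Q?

Barycentric coordinates of P with respect to ABC: (5/8, 1/4, 1/8).
On side BC the A-coordinate is zero; dropping P's A-weight 5/8 and renormalizing the remaining 1/4 : 1/8 gives weights 2/3, 1/3 on B, C.
Q = (2/3)·(0, 2) + (1/3)·(-4, 4) = (-4/3, 8/3).

(-4/3, 8/3)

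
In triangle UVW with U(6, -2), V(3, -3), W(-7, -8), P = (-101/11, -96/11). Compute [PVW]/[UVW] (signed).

-8/11

[UVW] = ½·(6·(-3−(-8)) + 3·(-8−(-2)) + (-7)·(-2−(-3))) = ½·(30 − 18 − 7) = 5/2.
[PVW] = ½·((-101/11)·(-3−(-8)) + 3·(-8−(-96/11)) + (-7)·(-96/11−(-3))) = ½·(-505/11 + 24/11 + 441/11) = -20/11, so the ratio is (-20/11)/(5/2) = -8/11.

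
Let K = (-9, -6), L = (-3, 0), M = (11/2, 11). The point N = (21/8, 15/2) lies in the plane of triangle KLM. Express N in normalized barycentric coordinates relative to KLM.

(1/8, 1/8, 3/4)

Signed area of the reference triangle: [KLM] = ½·((-9)·(0−11) + (-3)·(11−(-6)) + (11/2)·(-6−0)) = ½·(99 − 51 − 33) = 15/2.
[NLM] = ½·((21/8)·(0−11) + (-3)·(11−(15/2)) + (11/2)·(15/2−0)) = ½·(-231/8 − 21/2 + 165/4) = 15/16, so the K-coordinate is (15/16)/(15/2) = 1/8.
[KNM] = ½·((-9)·(15/2−11) + (21/8)·(11−(-6)) + (11/2)·(-6−(15/2))) = ½·(63/2 + 357/8 − 297/4) = 15/16, so the L-coordinate is 1/8.
[KLN] = ½·((-9)·(0−(15/2)) + (-3)·(15/2−(-6)) + (21/8)·(-6−0)) = ½·(135/2 − 81/2 − 63/4) = 45/8, so the M-coordinate is 3/4.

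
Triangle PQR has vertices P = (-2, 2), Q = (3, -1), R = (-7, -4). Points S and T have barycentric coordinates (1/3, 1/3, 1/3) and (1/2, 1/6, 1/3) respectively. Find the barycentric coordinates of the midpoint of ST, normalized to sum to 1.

Since both coordinate triples sum to 1, the midpoint's barycentrics are the componentwise average.
(1/3+1/2)/2 = 5/12; similarly 1/4 and 1/3.

(5/12, 1/4, 1/3)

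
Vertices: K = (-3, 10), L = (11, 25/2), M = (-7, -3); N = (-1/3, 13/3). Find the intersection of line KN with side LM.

Barycentric coordinates of N with respect to KLM: (1/6, 1/3, 1/2).
On side LM the K-coordinate is zero; dropping N's K-weight 1/6 and renormalizing the remaining 1/3 : 1/2 gives weights 2/5, 3/5 on L, M.
J = (2/5)·(11, 25/2) + (3/5)·(-7, -3) = (1/5, 16/5).

(1/5, 16/5)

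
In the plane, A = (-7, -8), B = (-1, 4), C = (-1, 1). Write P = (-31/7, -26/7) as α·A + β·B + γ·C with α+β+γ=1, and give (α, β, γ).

Signed area of the reference triangle: [ABC] = ½·((-7)·(4−1) + (-1)·(1−(-8)) + (-1)·(-8−4)) = ½·(-21 − 9 + 12) = -9.
[PBC] = ½·((-31/7)·(4−1) + (-1)·(1−(-26/7)) + (-1)·(-26/7−4)) = ½·(-93/7 − 33/7 + 54/7) = -36/7, so the A-coordinate is (-36/7)/(-9) = 4/7.
[APC] = ½·((-7)·(-26/7−1) + (-31/7)·(1−(-8)) + (-1)·(-8−(-26/7))) = ½·(33 − 279/7 + 30/7) = -9/7, so the B-coordinate is 1/7.
[ABP] = ½·((-7)·(4−(-26/7)) + (-1)·(-26/7−(-8)) + (-31/7)·(-8−4)) = ½·(-54 − 30/7 + 372/7) = -18/7, so the C-coordinate is 2/7.
Check: 4/7 + 1/7 + 2/7 = 1.

(4/7, 1/7, 2/7)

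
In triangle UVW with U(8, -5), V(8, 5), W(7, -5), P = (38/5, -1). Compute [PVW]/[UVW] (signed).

1/5

[UVW] = ½·(8·(5−(-5)) + 8·(-5−(-5)) + 7·(-5−5)) = ½·(80 + 0 − 70) = 5.
[PVW] = ½·((38/5)·(5−(-5)) + 8·(-5−(-1)) + 7·(-1−5)) = ½·(76 − 32 − 42) = 1, so the ratio is 1/5 = 1/5.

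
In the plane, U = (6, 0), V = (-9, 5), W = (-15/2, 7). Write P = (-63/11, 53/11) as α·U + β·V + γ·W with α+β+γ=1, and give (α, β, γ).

(2/11, 5/11, 4/11)

Signed area of the reference triangle: [UVW] = ½·(6·(5−7) + (-9)·(7−0) + (-15/2)·(0−5)) = ½·(-12 − 63 + 75/2) = -75/4.
[PVW] = ½·((-63/11)·(5−7) + (-9)·(7−(53/11)) + (-15/2)·(53/11−5)) = ½·(126/11 − 216/11 + 15/11) = -75/22, so the U-coordinate is (-75/22)/(-75/4) = 2/11.
[UPW] = ½·(6·(53/11−7) + (-63/11)·(7−0) + (-15/2)·(0−(53/11))) = ½·(-144/11 − 441/11 + 795/22) = -375/44, so the V-coordinate is 5/11.
[UVP] = ½·(6·(5−(53/11)) + (-9)·(53/11−0) + (-63/11)·(0−5)) = ½·(12/11 − 477/11 + 315/11) = -75/11, so the W-coordinate is 4/11.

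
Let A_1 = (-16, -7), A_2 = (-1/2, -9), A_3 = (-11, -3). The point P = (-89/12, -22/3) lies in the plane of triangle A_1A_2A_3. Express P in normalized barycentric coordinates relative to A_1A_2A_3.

Signed area of the reference triangle: [A_1A_2A_3] = ½·((-16)·(-9−(-3)) + (-1/2)·(-3−(-7)) + (-11)·(-7−(-9))) = ½·(96 − 2 − 22) = 36.
[PA_2A_3] = ½·((-89/12)·(-9−(-3)) + (-1/2)·(-3−(-22/3)) + (-11)·(-22/3−(-9))) = ½·(89/2 − 13/6 − 55/3) = 12, so the A_1-coordinate is 12/36 = 1/3.
[A_1PA_3] = ½·((-16)·(-22/3−(-3)) + (-89/12)·(-3−(-7)) + (-11)·(-7−(-22/3))) = ½·(208/3 − 89/3 − 11/3) = 18, so the A_2-coordinate is 1/2.
[A_1A_2P] = ½·((-16)·(-9−(-22/3)) + (-1/2)·(-22/3−(-7)) + (-89/12)·(-7−(-9))) = ½·(80/3 + 1/6 − 89/6) = 6, so the A_3-coordinate is 1/6.
Check: 1/3 + 1/2 + 1/6 = 1.

(1/3, 1/2, 1/6)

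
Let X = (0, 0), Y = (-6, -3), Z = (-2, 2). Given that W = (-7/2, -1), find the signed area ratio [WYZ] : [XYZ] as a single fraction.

1/4

[XYZ] = ½·(0·(-3−2) + (-6)·(2−0) + (-2)·(0−(-3))) = ½·(0 − 12 − 6) = -9.
[WYZ] = ½·((-7/2)·(-3−2) + (-6)·(2−(-1)) + (-2)·(-1−(-3))) = ½·(35/2 − 18 − 4) = -9/4, so the ratio is (-9/4)/(-9) = 1/4.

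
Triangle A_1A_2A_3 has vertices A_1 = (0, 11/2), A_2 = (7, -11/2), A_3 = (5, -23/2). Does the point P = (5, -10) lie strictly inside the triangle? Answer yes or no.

yes

Barycentric coordinates of P: (3/64, 15/128, 107/128).
The three coordinates are positive, positive, positive; a point is interior exactly when all three are positive.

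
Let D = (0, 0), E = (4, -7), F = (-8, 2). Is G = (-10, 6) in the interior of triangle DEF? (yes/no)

Barycentric coordinates of G: (5/8, -7/12, 23/24).
The three coordinates are positive, negative, positive; a point is interior exactly when all three are positive.

no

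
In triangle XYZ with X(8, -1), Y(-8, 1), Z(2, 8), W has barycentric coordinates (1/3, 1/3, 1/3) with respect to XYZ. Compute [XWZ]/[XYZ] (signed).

The signed ratio [XWZ]/[XYZ] equals the barycentric coordinate of W at vertex Y, which is 1/3.

1/3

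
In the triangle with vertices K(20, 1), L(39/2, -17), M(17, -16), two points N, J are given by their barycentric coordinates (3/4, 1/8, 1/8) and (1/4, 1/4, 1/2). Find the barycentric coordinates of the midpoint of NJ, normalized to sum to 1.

(1/2, 3/16, 5/16)

Since both coordinate triples sum to 1, the midpoint's barycentrics are the componentwise average.
(3/4+1/4)/2 = 1/2; similarly 3/16 and 5/16.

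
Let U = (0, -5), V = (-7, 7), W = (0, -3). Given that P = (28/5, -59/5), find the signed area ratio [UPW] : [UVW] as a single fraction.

-4/5

[UVW] = ½·(0·(7−(-3)) + (-7)·(-3−(-5)) + 0·(-5−7)) = ½·(0 − 14 + 0) = -7.
[UPW] = ½·(0·(-59/5−(-3)) + (28/5)·(-3−(-5)) + 0·(-5−(-59/5))) = ½·(0 + 56/5 + 0) = 28/5, so the ratio is (28/5)/(-7) = -4/5.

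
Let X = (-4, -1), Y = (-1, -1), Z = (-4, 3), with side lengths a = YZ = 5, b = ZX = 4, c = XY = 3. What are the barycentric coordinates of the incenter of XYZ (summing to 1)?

The incenter has barycentric coordinates proportional to the opposite side lengths: (5 : 4 : 3).
Normalizing by 5+4+3 = 12 gives (5/12, 1/3, 1/4).

(5/12, 1/3, 1/4)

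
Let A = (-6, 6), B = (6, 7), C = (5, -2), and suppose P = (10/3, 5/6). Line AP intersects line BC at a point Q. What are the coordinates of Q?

Barycentric coordinates of P with respect to ABC: (1/6, 1/6, 2/3).
On side BC the A-coordinate is zero; dropping P's A-weight 1/6 and renormalizing the remaining 1/6 : 2/3 gives weights 1/5, 4/5 on B, C.
Q = (1/5)·(6, 7) + (4/5)·(5, -2) = (26/5, -1/5).

(26/5, -1/5)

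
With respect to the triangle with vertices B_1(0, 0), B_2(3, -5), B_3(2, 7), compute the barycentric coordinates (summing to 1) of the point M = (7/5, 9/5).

(2/5, 1/5, 2/5)

Signed area of the reference triangle: [B_1B_2B_3] = ½·(0·(-5−7) + 3·(7−0) + 2·(0−(-5))) = ½·(0 + 21 + 10) = 31/2.
[MB_2B_3] = ½·((7/5)·(-5−7) + 3·(7−(9/5)) + 2·(9/5−(-5))) = ½·(-84/5 + 78/5 + 68/5) = 31/5, so the B_1-coordinate is (31/5)/(31/2) = 2/5.
[B_1MB_3] = ½·(0·(9/5−7) + (7/5)·(7−0) + 2·(0−(9/5))) = ½·(0 + 49/5 − 18/5) = 31/10, so the B_2-coordinate is 1/5.
[B_1B_2M] = ½·(0·(-5−(9/5)) + 3·(9/5−0) + (7/5)·(0−(-5))) = ½·(0 + 27/5 + 7) = 31/5, so the B_3-coordinate is 2/5.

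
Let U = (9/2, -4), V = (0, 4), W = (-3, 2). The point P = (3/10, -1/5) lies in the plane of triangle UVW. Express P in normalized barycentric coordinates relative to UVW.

(2/5, 1/10, 1/2)

Signed area of the reference triangle: [UVW] = ½·((9/2)·(4−2) + 0·(2−(-4)) + (-3)·(-4−4)) = ½·(9 + 0 + 24) = 33/2.
[PVW] = ½·((3/10)·(4−2) + 0·(2−(-1/5)) + (-3)·(-1/5−4)) = ½·(3/5 + 0 + 63/5) = 33/5, so the U-coordinate is (33/5)/(33/2) = 2/5.
[UPW] = ½·((9/2)·(-1/5−2) + (3/10)·(2−(-4)) + (-3)·(-4−(-1/5))) = ½·(-99/10 + 9/5 + 57/5) = 33/20, so the V-coordinate is 1/10.
[UVP] = ½·((9/2)·(4−(-1/5)) + 0·(-1/5−(-4)) + (3/10)·(-4−4)) = ½·(189/10 + 0 − 12/5) = 33/4, so the W-coordinate is 1/2.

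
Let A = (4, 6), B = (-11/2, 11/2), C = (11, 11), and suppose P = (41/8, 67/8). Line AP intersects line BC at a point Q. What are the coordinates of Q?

(11/2, 55/6)

Barycentric coordinates of P with respect to ABC: (1/4, 1/4, 1/2).
On side BC the A-coordinate is zero; dropping P's A-weight 1/4 and renormalizing the remaining 1/4 : 1/2 gives weights 1/3, 2/3 on B, C.
Q = (1/3)·(-11/2, 11/2) + (2/3)·(11, 11) = (11/2, 55/6).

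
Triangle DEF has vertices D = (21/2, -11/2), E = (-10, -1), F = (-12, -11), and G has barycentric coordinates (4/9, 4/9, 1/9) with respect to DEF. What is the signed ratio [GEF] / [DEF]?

The signed ratio [GEF]/[DEF] equals the barycentric coordinate of G at vertex D, which is 4/9.

4/9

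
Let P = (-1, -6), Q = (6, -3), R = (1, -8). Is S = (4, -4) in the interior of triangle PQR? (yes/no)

yes

Barycentric coordinates of S: (1/4, 7/10, 1/20).
The three coordinates are positive, positive, positive; a point is interior exactly when all three are positive.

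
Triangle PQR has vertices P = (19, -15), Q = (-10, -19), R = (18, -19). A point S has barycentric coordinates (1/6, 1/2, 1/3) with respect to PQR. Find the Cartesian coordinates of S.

S = (1/6)·P + (1/2)·Q + (1/3)·R.
x-coordinate: (1/6)·19 + (1/2)·(-10) + (1/3)·18 = 25/6.
y-coordinate: (1/6)·(-15) + (1/2)·(-19) + (1/3)·(-19) = -55/3.

(25/6, -55/3)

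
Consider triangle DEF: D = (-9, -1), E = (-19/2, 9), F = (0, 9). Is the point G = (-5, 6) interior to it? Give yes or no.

Barycentric coordinates of G: (3/10, 23/95, 87/190).
The three coordinates are positive, positive, positive; a point is interior exactly when all three are positive.

yes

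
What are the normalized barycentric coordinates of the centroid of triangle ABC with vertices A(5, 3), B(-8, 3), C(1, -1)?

(1/3, 1/3, 1/3)

The centroid is the average of the vertices, so each weight is 1/3.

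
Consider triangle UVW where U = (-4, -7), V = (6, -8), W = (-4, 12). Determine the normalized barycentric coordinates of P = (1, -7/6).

(1/6, 1/2, 1/3)

Signed area of the reference triangle: [UVW] = ½·((-4)·(-8−12) + 6·(12−(-7)) + (-4)·(-7−(-8))) = ½·(80 + 114 − 4) = 95.
[PVW] = ½·(1·(-8−12) + 6·(12−(-7/6)) + (-4)·(-7/6−(-8))) = ½·(-20 + 79 − 82/3) = 95/6, so the U-coordinate is (95/6)/95 = 1/6.
[UPW] = ½·((-4)·(-7/6−12) + 1·(12−(-7)) + (-4)·(-7−(-7/6))) = ½·(158/3 + 19 + 70/3) = 95/2, so the V-coordinate is 1/2.
[UVP] = ½·((-4)·(-8−(-7/6)) + 6·(-7/6−(-7)) + 1·(-7−(-8))) = ½·(82/3 + 35 + 1) = 95/3, so the W-coordinate is 1/3.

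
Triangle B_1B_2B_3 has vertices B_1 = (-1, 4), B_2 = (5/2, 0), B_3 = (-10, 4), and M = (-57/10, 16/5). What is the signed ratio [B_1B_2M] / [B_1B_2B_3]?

[B_1B_2B_3] = ½·((-1)·(0−4) + (5/2)·(4−4) + (-10)·(4−0)) = ½·(4 + 0 − 40) = -18.
[B_1B_2M] = ½·((-1)·(0−(16/5)) + (5/2)·(16/5−4) + (-57/10)·(4−0)) = ½·(16/5 − 2 − 114/5) = -54/5, so the ratio is (-54/5)/(-18) = 3/5.

3/5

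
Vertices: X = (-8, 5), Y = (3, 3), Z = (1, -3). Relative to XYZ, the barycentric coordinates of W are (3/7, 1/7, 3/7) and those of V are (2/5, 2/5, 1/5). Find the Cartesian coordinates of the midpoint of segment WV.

Barycentric coordinates of the midpoint are the average: (29/70, 19/70, 11/35).
Converting: (29/70)·X + (19/70)·Y + (11/35)·Z = (-153/70, 68/35).

(-153/70, 68/35)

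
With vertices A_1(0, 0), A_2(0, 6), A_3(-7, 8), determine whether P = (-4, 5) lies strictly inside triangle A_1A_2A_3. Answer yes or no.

yes

Barycentric coordinates of P: (5/14, 1/14, 4/7).
The three coordinates are positive, positive, positive; a point is interior exactly when all three are positive.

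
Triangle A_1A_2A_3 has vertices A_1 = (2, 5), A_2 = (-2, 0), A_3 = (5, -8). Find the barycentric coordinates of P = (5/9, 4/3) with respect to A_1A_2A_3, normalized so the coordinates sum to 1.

(4/9, 4/9, 1/9)

Signed area of the reference triangle: [A_1A_2A_3] = ½·(2·(0−(-8)) + (-2)·(-8−5) + 5·(5−0)) = ½·(16 + 26 + 25) = 67/2.
[PA_2A_3] = ½·((5/9)·(0−(-8)) + (-2)·(-8−(4/3)) + 5·(4/3−0)) = ½·(40/9 + 56/3 + 20/3) = 134/9, so the A_1-coordinate is (134/9)/(67/2) = 4/9.
[A_1PA_3] = ½·(2·(4/3−(-8)) + (5/9)·(-8−5) + 5·(5−(4/3))) = ½·(56/3 − 65/9 + 55/3) = 134/9, so the A_2-coordinate is 4/9.
[A_1A_2P] = ½·(2·(0−(4/3)) + (-2)·(4/3−5) + (5/9)·(5−0)) = ½·(-8/3 + 22/3 + 25/9) = 67/18, so the A_3-coordinate is 1/9.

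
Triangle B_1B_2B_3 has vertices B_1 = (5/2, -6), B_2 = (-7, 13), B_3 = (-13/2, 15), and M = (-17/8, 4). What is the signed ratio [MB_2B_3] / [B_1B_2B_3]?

[B_1B_2B_3] = ½·((5/2)·(13−15) + (-7)·(15−(-6)) + (-13/2)·(-6−13)) = ½·(-5 − 147 + 247/2) = -57/4.
[MB_2B_3] = ½·((-17/8)·(13−15) + (-7)·(15−4) + (-13/2)·(4−13)) = ½·(17/4 − 77 + 117/2) = -57/8, so the ratio is (-57/8)/(-57/4) = 1/2.

1/2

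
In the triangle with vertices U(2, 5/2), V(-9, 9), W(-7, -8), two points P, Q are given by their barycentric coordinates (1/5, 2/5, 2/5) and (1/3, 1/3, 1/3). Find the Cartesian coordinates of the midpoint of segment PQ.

(-16/3, 31/30)

Barycentric coordinates of the midpoint are the average: (4/15, 11/30, 11/30).
Converting: (4/15)·U + (11/30)·V + (11/30)·W = (-16/3, 31/30).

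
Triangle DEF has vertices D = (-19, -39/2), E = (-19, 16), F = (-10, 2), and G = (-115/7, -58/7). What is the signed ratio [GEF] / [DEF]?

4/7

[DEF] = ½·((-19)·(16−2) + (-19)·(2−(-39/2)) + (-10)·(-39/2−16)) = ½·(-266 − 817/2 + 355) = -639/4.
[GEF] = ½·((-115/7)·(16−2) + (-19)·(2−(-58/7)) + (-10)·(-58/7−16)) = ½·(-230 − 1368/7 + 1700/7) = -639/7, so the ratio is (-639/7)/(-639/4) = 4/7.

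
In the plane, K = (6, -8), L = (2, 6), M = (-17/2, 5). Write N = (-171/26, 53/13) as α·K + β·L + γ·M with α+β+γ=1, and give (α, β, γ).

(1/13, 1/13, 11/13)

Signed area of the reference triangle: [KLM] = ½·(6·(6−5) + 2·(5−(-8)) + (-17/2)·(-8−6)) = ½·(6 + 26 + 119) = 151/2.
[NLM] = ½·((-171/26)·(6−5) + 2·(5−(53/13)) + (-17/2)·(53/13−6)) = ½·(-171/26 + 24/13 + 425/26) = 151/26, so the K-coordinate is (151/26)/(151/2) = 1/13.
[KNM] = ½·(6·(53/13−5) + (-171/26)·(5−(-8)) + (-17/2)·(-8−(53/13))) = ½·(-72/13 − 171/2 + 2669/26) = 151/26, so the L-coordinate is 1/13.
[KLN] = ½·(6·(6−(53/13)) + 2·(53/13−(-8)) + (-171/26)·(-8−6)) = ½·(150/13 + 314/13 + 1197/13) = 1661/26, so the M-coordinate is 11/13.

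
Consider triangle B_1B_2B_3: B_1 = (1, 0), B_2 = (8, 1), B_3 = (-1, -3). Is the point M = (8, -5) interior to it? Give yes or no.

no

Barycentric coordinates of M: (-54/19, 31/19, 42/19).
The three coordinates are negative, positive, positive; a point is interior exactly when all three are positive.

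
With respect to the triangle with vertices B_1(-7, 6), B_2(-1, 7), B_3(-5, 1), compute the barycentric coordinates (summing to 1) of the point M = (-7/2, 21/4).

Signed area of the reference triangle: [B_1B_2B_3] = ½·((-7)·(7−1) + (-1)·(1−6) + (-5)·(6−7)) = ½·(-42 + 5 + 5) = -16.
[MB_2B_3] = ½·((-7/2)·(7−1) + (-1)·(1−(21/4)) + (-5)·(21/4−7)) = ½·(-21 + 17/4 + 35/4) = -4, so the B_1-coordinate is (-4)/(-16) = 1/4.
[B_1MB_3] = ½·((-7)·(21/4−1) + (-7/2)·(1−6) + (-5)·(6−(21/4))) = ½·(-119/4 + 35/2 − 15/4) = -8, so the B_2-coordinate is 1/2.
[B_1B_2M] = ½·((-7)·(7−(21/4)) + (-1)·(21/4−6) + (-7/2)·(6−7)) = ½·(-49/4 + 3/4 + 7/2) = -4, so the B_3-coordinate is 1/4.
Check: 1/4 + 1/2 + 1/4 = 1.

(1/4, 1/2, 1/4)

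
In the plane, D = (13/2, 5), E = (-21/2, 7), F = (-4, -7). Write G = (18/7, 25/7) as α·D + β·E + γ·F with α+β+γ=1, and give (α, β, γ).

(5/7, 1/7, 1/7)

Signed area of the reference triangle: [DEF] = ½·((13/2)·(7−(-7)) + (-21/2)·(-7−5) + (-4)·(5−7)) = ½·(91 + 126 + 8) = 225/2.
[GEF] = ½·((18/7)·(7−(-7)) + (-21/2)·(-7−(25/7)) + (-4)·(25/7−7)) = ½·(36 + 111 + 96/7) = 1125/14, so the D-coordinate is (1125/14)/(225/2) = 5/7.
[DGF] = ½·((13/2)·(25/7−(-7)) + (18/7)·(-7−5) + (-4)·(5−(25/7))) = ½·(481/7 − 216/7 − 40/7) = 225/14, so the E-coordinate is 1/7.
[DEG] = ½·((13/2)·(7−(25/7)) + (-21/2)·(25/7−5) + (18/7)·(5−7)) = ½·(156/7 + 15 − 36/7) = 225/14, so the F-coordinate is 1/7.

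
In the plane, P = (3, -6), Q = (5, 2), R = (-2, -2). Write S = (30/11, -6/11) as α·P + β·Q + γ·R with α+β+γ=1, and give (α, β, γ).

(2/11, 6/11, 3/11)

Signed area of the reference triangle: [PQR] = ½·(3·(2−(-2)) + 5·(-2−(-6)) + (-2)·(-6−2)) = ½·(12 + 20 + 16) = 24.
[SQR] = ½·((30/11)·(2−(-2)) + 5·(-2−(-6/11)) + (-2)·(-6/11−2)) = ½·(120/11 − 80/11 + 56/11) = 48/11, so the P-coordinate is (48/11)/24 = 2/11.
[PSR] = ½·(3·(-6/11−(-2)) + (30/11)·(-2−(-6)) + (-2)·(-6−(-6/11))) = ½·(48/11 + 120/11 + 120/11) = 144/11, so the Q-coordinate is 6/11.
[PQS] = ½·(3·(2−(-6/11)) + 5·(-6/11−(-6)) + (30/11)·(-6−2)) = ½·(84/11 + 300/11 − 240/11) = 72/11, so the R-coordinate is 3/11.
Check: 2/11 + 6/11 + 3/11 = 1.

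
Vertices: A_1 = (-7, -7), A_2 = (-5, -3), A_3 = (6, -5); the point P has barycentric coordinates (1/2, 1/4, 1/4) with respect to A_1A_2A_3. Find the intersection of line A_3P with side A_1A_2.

Line A_3P meets A_1A_2 where the A_3-coordinate vanishes; zeroing P's A_3-weight and renormalizing leaves A_1, A_2-weights 1/2 : 1/4 → (2/3, 1/3).
So Q = (2/3)·A_1 + (1/3)·A_2 = (-19/3, -17/3).

(-19/3, -17/3)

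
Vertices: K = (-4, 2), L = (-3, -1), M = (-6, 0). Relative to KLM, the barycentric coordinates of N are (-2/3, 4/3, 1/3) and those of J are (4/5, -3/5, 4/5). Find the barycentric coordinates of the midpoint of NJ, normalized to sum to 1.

Since both coordinate triples sum to 1, the midpoint's barycentrics are the componentwise average.
(-2/3+4/5)/2 = 1/15; similarly 11/30 and 17/30.

(1/15, 11/30, 17/30)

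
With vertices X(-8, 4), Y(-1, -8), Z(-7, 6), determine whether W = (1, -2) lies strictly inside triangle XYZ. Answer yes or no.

no

Barycentric coordinates of W: (-32/13, 12/13, 33/13).
The three coordinates are negative, positive, positive; a point is interior exactly when all three are positive.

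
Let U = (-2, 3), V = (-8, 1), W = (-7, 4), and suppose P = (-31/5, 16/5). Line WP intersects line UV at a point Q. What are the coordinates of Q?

(-5, 2)

Barycentric coordinates of P with respect to UVW: (1/5, 1/5, 3/5).
On side UV the W-coordinate is zero; dropping P's W-weight 3/5 and renormalizing the remaining 1/5 : 1/5 gives weights 1/2, 1/2 on U, V.
Q = (1/2)·(-2, 3) + (1/2)·(-8, 1) = (-5, 2).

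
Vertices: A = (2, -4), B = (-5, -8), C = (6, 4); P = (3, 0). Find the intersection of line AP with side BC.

Barycentric coordinates of P with respect to ABC: (1/5, 1/5, 3/5).
On side BC the A-coordinate is zero; dropping P's A-weight 1/5 and renormalizing the remaining 1/5 : 3/5 gives weights 1/4, 3/4 on B, C.
Q = (1/4)·(-5, -8) + (3/4)·(6, 4) = (13/4, 1).

(13/4, 1)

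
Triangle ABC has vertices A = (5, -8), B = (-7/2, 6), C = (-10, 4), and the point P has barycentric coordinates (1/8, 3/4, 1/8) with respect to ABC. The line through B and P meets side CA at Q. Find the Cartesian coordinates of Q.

Line BP meets CA where the B-coordinate vanishes; zeroing P's B-weight and renormalizing leaves C, A-weights 1/8 : 1/8 → (1/2, 1/2).
So Q = (1/2)·C + (1/2)·A = (-5/2, -2).

(-5/2, -2)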